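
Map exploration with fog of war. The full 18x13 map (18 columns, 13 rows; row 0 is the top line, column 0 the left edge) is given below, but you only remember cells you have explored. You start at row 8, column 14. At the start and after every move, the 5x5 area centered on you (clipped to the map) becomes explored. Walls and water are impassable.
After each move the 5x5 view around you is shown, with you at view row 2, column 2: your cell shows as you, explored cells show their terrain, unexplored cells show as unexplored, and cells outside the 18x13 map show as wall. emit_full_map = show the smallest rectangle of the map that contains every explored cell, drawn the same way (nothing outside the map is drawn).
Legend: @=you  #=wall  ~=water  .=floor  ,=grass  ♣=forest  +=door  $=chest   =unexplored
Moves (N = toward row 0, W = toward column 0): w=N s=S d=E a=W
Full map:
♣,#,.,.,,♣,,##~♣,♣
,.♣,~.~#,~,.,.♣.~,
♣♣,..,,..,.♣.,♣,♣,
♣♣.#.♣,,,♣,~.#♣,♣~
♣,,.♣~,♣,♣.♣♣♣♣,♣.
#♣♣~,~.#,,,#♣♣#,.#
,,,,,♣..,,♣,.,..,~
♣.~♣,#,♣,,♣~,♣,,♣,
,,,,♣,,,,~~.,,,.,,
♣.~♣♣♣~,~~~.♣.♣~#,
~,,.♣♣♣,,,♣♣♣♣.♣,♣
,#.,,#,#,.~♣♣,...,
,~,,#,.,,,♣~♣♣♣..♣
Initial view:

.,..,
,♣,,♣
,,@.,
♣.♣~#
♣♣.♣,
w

♣♣#,.
.,..,
,♣@,♣
,,,.,
♣.♣~#

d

♣#,.#
,..,~
♣,@♣,
,,.,,
.♣~#,

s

,..,~
♣,,♣,
,,@,,
.♣~#,
♣.♣,♣

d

..,~#
,,♣,#
,.@,#
♣~#,#
.♣,♣#

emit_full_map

♣♣#,.#
.,..,~
,♣,,♣,
,,,.@,
♣.♣~#,
♣♣.♣,♣

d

.,~##
,♣,##
.,@##
~#,##
♣,♣##

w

,.###
.,~##
,♣@##
.,,##
~#,##

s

.,~##
,♣,##
.,@##
~#,##
♣,♣##

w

,.###
.,~##
,♣@##
.,,##
~#,##


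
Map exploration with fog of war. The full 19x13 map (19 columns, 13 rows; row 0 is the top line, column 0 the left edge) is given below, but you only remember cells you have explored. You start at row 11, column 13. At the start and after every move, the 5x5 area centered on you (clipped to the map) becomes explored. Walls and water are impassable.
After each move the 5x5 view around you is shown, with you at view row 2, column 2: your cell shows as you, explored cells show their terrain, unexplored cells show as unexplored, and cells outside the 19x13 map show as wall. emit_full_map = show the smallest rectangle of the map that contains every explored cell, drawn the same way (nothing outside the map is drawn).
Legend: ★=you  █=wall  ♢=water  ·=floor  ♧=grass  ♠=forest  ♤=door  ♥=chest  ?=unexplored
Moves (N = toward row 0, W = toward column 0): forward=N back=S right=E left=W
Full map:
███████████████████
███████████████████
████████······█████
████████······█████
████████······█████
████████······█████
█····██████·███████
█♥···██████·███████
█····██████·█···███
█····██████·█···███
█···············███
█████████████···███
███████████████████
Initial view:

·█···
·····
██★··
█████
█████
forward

·█···
·█···
··★··
██···
█████

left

█·█··
█·█··
··★··
███··
█████

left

██·█·
██·█·
··★··
████·
█████

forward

██·██
██·█·
██★█·
·····
████·

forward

██·██
██·██
██★█·
██·█·
·····

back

██·██
██·█·
██★█·
·····
████·

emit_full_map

██·██??
██·██??
██·█···
██★█···
·······
████···
███████

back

██·█·
██·█·
··★··
████·
█████

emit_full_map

██·██??
██·██??
██·█···
██·█···
··★····
████···
███████


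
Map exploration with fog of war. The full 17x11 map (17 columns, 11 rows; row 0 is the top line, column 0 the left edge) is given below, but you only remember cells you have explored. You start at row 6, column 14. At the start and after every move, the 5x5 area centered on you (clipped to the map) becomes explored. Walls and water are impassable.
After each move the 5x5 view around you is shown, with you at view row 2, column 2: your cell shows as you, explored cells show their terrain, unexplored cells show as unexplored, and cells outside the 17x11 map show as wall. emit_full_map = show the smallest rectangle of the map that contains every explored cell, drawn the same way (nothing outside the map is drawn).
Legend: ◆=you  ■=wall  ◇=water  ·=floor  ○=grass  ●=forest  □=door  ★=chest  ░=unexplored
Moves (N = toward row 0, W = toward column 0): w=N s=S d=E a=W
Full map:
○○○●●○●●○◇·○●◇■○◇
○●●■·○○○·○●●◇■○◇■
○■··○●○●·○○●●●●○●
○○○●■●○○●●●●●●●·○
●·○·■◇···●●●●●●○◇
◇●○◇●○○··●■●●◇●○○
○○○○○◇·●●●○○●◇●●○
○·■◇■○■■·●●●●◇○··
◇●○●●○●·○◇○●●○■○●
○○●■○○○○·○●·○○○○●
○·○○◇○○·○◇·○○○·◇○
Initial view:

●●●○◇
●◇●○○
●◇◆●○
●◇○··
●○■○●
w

●●●·○
●●●○◇
●◇◆○○
●◇●●○
●◇○··

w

●●●○●
●●●·○
●●◆○◇
●◇●○○
●◇●●○

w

◇■○◇■
●●●○●
●●◆·○
●●●○◇
●◇●○○

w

●◇■○◇
◇■○◇■
●●◆○●
●●●·○
●●●○◇

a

○●◇■○
●◇■○◇
●●◆●○
●●●●·
●●●●○

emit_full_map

○●◇■○◇
●◇■○◇■
●●◆●○●
●●●●·○
●●●●○◇
░●◇●○○
░●◇●●○
░●◇○··
░●○■○●

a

·○●◇■
●●◇■○
○●◆●●
●●●●●
●●●●●

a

◇·○●◇
○●●◇■
○○◆●●
●●●●●
●●●●●

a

○◇·○●
·○●●◇
·○◆●●
●●●●●
·●●●●

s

·○●●◇
·○○●●
●●◆●●
·●●●●
·●■●●

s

·○○●●
●●●●●
·●◆●●
·●■●●
●●○○●

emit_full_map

○◇·○●◇■○◇
·○●●◇■○◇■
·○○●●●●○●
●●●●●●●·○
·●◆●●●●○◇
·●■●●◇●○○
●●○○●◇●●○
░░░░●◇○··
░░░░●○■○●


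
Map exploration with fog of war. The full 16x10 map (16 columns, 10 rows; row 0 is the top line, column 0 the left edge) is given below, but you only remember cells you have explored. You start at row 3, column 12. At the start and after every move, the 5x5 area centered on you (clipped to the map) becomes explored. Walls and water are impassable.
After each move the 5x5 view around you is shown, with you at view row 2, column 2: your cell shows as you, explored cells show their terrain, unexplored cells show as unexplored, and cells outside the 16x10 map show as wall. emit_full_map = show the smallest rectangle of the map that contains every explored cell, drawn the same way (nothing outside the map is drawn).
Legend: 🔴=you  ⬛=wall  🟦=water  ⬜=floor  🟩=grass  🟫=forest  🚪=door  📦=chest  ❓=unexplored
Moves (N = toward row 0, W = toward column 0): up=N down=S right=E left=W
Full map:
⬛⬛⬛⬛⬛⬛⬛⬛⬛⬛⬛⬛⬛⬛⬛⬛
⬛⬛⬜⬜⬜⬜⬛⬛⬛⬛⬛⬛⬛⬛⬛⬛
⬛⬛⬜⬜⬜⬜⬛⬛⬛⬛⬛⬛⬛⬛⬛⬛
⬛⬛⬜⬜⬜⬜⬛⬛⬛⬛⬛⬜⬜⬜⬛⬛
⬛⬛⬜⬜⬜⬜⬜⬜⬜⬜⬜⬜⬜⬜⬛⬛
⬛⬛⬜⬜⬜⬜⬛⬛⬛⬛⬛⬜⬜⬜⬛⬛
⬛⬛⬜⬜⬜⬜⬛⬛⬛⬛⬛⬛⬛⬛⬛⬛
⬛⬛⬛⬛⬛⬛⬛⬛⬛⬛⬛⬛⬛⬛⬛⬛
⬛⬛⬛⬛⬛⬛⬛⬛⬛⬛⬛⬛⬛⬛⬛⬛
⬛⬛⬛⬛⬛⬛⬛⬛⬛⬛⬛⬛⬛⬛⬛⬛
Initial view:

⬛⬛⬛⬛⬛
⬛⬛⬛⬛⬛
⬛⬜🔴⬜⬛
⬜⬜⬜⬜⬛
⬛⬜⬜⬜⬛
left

⬛⬛⬛⬛⬛
⬛⬛⬛⬛⬛
⬛⬛🔴⬜⬜
⬜⬜⬜⬜⬜
⬛⬛⬜⬜⬜

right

⬛⬛⬛⬛⬛
⬛⬛⬛⬛⬛
⬛⬜🔴⬜⬛
⬜⬜⬜⬜⬛
⬛⬜⬜⬜⬛

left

⬛⬛⬛⬛⬛
⬛⬛⬛⬛⬛
⬛⬛🔴⬜⬜
⬜⬜⬜⬜⬜
⬛⬛⬜⬜⬜

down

⬛⬛⬛⬛⬛
⬛⬛⬜⬜⬜
⬜⬜🔴⬜⬜
⬛⬛⬜⬜⬜
⬛⬛⬛⬛⬛

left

⬛⬛⬛⬛⬛
⬛⬛⬛⬜⬜
⬜⬜🔴⬜⬜
⬛⬛⬛⬜⬜
⬛⬛⬛⬛⬛

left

⬛⬛⬛⬛⬛
⬛⬛⬛⬛⬜
⬜⬜🔴⬜⬜
⬛⬛⬛⬛⬜
⬛⬛⬛⬛⬛

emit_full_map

❓❓⬛⬛⬛⬛⬛⬛
⬛⬛⬛⬛⬛⬛⬛⬛
⬛⬛⬛⬛⬜⬜⬜⬛
⬜⬜🔴⬜⬜⬜⬜⬛
⬛⬛⬛⬛⬜⬜⬜⬛
⬛⬛⬛⬛⬛⬛⬛❓

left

⬛⬛⬛⬛⬛
⬛⬛⬛⬛⬛
⬜⬜🔴⬜⬜
⬛⬛⬛⬛⬛
⬛⬛⬛⬛⬛

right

⬛⬛⬛⬛⬛
⬛⬛⬛⬛⬜
⬜⬜🔴⬜⬜
⬛⬛⬛⬛⬜
⬛⬛⬛⬛⬛

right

⬛⬛⬛⬛⬛
⬛⬛⬛⬜⬜
⬜⬜🔴⬜⬜
⬛⬛⬛⬜⬜
⬛⬛⬛⬛⬛

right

⬛⬛⬛⬛⬛
⬛⬛⬜⬜⬜
⬜⬜🔴⬜⬜
⬛⬛⬜⬜⬜
⬛⬛⬛⬛⬛

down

⬛⬛⬜⬜⬜
⬜⬜⬜⬜⬜
⬛⬛🔴⬜⬜
⬛⬛⬛⬛⬛
⬛⬛⬛⬛⬛


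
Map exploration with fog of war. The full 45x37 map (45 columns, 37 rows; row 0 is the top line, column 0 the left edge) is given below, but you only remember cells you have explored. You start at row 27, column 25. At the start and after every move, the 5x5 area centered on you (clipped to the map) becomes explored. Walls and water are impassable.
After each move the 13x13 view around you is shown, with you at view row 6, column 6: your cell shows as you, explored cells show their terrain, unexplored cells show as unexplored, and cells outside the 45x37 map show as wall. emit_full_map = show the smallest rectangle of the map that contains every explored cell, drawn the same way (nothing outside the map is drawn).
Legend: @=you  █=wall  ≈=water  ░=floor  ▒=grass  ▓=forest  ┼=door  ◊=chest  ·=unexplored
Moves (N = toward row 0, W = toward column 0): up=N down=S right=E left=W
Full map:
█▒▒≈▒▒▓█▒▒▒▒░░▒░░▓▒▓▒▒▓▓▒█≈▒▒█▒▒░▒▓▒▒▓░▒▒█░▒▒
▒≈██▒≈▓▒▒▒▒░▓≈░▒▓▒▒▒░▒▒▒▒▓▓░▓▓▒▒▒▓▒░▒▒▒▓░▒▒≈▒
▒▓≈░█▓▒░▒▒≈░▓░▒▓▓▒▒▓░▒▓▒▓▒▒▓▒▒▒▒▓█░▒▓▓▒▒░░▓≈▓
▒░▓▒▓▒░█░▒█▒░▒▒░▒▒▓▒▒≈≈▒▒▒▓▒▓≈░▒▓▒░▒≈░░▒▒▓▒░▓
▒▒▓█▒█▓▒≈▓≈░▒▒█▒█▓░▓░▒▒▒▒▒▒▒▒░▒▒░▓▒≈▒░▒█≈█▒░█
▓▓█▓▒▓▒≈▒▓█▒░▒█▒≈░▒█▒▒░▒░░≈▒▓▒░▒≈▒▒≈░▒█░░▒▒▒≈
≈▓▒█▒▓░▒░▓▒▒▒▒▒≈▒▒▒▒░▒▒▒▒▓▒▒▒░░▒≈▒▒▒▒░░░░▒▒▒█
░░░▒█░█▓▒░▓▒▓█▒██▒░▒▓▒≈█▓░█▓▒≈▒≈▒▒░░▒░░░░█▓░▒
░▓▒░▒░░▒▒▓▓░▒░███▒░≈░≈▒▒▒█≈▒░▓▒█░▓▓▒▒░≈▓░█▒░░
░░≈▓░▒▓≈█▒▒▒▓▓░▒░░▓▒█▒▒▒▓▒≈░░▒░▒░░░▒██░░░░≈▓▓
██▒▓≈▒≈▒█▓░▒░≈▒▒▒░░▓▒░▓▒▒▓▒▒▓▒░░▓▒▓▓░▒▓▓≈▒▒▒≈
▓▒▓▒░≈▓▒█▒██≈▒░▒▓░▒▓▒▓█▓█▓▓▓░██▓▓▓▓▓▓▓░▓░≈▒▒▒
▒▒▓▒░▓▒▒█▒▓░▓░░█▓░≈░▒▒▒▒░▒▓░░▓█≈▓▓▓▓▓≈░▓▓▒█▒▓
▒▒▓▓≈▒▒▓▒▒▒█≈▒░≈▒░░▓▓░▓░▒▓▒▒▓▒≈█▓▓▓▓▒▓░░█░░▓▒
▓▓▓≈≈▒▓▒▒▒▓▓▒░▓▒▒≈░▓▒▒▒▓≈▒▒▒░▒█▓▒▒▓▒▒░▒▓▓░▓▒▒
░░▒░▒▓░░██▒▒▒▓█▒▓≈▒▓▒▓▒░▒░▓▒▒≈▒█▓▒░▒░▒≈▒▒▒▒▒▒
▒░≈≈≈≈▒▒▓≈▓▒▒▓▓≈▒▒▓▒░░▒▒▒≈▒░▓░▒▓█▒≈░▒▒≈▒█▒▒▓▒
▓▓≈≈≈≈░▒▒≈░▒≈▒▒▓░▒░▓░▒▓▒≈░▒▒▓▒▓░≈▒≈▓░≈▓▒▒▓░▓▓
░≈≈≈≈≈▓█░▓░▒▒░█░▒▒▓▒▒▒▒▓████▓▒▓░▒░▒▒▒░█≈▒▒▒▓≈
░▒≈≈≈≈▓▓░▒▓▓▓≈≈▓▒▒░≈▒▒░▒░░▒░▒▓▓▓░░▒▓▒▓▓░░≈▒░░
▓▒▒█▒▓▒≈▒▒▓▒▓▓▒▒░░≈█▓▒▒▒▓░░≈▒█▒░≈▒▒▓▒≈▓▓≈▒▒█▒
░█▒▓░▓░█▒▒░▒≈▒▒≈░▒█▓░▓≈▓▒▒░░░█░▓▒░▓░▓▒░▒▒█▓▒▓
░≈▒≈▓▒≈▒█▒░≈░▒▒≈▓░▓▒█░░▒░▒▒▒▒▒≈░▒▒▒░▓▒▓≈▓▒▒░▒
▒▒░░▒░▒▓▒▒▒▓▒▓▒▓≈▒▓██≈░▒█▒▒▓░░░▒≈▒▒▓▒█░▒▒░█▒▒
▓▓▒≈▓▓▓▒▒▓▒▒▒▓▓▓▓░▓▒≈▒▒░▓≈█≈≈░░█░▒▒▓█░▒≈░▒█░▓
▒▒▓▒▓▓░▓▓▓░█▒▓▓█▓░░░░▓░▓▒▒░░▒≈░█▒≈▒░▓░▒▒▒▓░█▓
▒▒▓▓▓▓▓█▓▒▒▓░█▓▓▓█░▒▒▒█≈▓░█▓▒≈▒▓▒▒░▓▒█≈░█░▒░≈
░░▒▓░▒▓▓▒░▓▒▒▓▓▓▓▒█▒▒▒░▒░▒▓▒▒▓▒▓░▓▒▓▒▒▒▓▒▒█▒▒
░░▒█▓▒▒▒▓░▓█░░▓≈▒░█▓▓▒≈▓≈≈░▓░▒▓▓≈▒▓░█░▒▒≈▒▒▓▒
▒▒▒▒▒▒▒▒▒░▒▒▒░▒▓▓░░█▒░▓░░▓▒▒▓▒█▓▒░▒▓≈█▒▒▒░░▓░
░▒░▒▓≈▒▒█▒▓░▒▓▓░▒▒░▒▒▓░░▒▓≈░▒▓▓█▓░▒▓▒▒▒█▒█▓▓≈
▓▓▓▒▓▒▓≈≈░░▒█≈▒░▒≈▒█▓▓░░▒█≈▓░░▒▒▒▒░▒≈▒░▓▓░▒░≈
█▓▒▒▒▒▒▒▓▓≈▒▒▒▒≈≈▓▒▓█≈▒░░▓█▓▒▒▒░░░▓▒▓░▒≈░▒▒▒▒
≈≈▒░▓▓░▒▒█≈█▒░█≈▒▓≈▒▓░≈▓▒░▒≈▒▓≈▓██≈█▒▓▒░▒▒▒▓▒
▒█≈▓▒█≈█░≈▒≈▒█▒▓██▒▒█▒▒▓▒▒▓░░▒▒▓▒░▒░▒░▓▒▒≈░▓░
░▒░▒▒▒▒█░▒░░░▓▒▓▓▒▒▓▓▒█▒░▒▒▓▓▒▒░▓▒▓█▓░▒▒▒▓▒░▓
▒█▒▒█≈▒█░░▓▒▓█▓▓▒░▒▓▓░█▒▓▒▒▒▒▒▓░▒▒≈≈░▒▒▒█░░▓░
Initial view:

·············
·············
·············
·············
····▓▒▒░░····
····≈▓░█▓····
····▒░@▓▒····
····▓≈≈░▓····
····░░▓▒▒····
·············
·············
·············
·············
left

·············
·············
·············
·············
····░▓▒▒░░···
····█≈▓░█▓···
····░▒@▒▓▒···
····≈▓≈≈░▓···
····▓░░▓▒▒···
·············
·············
·············
·············

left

·············
·············
·············
·············
····▓░▓▒▒░░··
····▒█≈▓░█▓··
····▒░@░▒▓▒··
····▒≈▓≈≈░▓··
····░▓░░▓▒▒··
·············
·············
·············
·············

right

·············
·············
·············
·············
···▓░▓▒▒░░···
···▒█≈▓░█▓···
···▒░▒@▒▓▒···
···▒≈▓≈≈░▓···
···░▓░░▓▒▒···
·············
·············
·············
·············

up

·············
·············
·············
·············
····▒░▓≈█····
···▓░▓▒▒░░···
···▒█≈@░█▓···
···▒░▒░▒▓▒···
···▒≈▓≈≈░▓···
···░▓░░▓▒▒···
·············
·············
·············

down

·············
·············
·············
····▒░▓≈█····
···▓░▓▒▒░░···
···▒█≈▓░█▓···
···▒░▒@▒▓▒···
···▒≈▓≈≈░▓···
···░▓░░▓▒▒···
·············
·············
·············
·············

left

·············
·············
·············
·····▒░▓≈█···
····▓░▓▒▒░░··
····▒█≈▓░█▓··
····▒░@░▒▓▒··
····▒≈▓≈≈░▓··
····░▓░░▓▒▒··
·············
·············
·············
·············

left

·············
·············
·············
······▒░▓≈█··
····░▓░▓▒▒░░·
····▒▒█≈▓░█▓·
····▒▒@▒░▒▓▒·
····▓▒≈▓≈≈░▓·
····▒░▓░░▓▒▒·
·············
·············
·············
·············

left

·············
·············
·············
·······▒░▓≈█·
····░░▓░▓▒▒░░
····▒▒▒█≈▓░█▓
····▒▒@░▒░▒▓▒
····▓▓▒≈▓≈≈░▓
····█▒░▓░░▓▒▒
·············
·············
·············
·············

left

·············
·············
·············
········▒░▓≈█
····░░░▓░▓▒▒░
····░▒▒▒█≈▓░█
····█▒@▒░▒░▒▓
····█▓▓▒≈▓≈≈░
····░█▒░▓░░▓▒
·············
·············
·············
·············

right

·············
·············
·············
·······▒░▓≈█·
···░░░▓░▓▒▒░░
···░▒▒▒█≈▓░█▓
···█▒▒@░▒░▒▓▒
···█▓▓▒≈▓≈≈░▓
···░█▒░▓░░▓▒▒
·············
·············
·············
·············

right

·············
·············
·············
······▒░▓≈█··
··░░░▓░▓▒▒░░·
··░▒▒▒█≈▓░█▓·
··█▒▒▒@▒░▒▓▒·
··█▓▓▒≈▓≈≈░▓·
··░█▒░▓░░▓▒▒·
·············
·············
·············
·············

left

·············
·············
·············
·······▒░▓≈█·
···░░░▓░▓▒▒░░
···░▒▒▒█≈▓░█▓
···█▒▒@░▒░▒▓▒
···█▓▓▒≈▓≈≈░▓
···░█▒░▓░░▓▒▒
·············
·············
·············
·············

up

·············
·············
·············
·············
····▒≈▒▒░▓≈█·
···░░░▓░▓▒▒░░
···░▒▒@█≈▓░█▓
···█▒▒▒░▒░▒▓▒
···█▓▓▒≈▓≈≈░▓
···░█▒░▓░░▓▒▒
·············
·············
·············

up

·············
·············
·············
·············
····██≈░▒····
····▒≈▒▒░▓≈█·
···░░░@░▓▒▒░░
···░▒▒▒█≈▓░█▓
···█▒▒▒░▒░▒▓▒
···█▓▓▒≈▓≈≈░▓
···░█▒░▓░░▓▒▒
·············
·············

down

·············
·············
·············
····██≈░▒····
····▒≈▒▒░▓≈█·
···░░░▓░▓▒▒░░
···░▒▒@█≈▓░█▓
···█▒▒▒░▒░▒▓▒
···█▓▓▒≈▓≈≈░▓
···░█▒░▓░░▓▒▒
·············
·············
·············

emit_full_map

·██≈░▒····
·▒≈▒▒░▓≈█·
░░░▓░▓▒▒░░
░▒▒@█≈▓░█▓
█▒▒▒░▒░▒▓▒
█▓▓▒≈▓≈≈░▓
░█▒░▓░░▓▒▒

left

·············
·············
·············
·····██≈░▒···
····▓▒≈▒▒░▓≈█
····░░░▓░▓▒▒░
····░▒@▒█≈▓░█
····█▒▒▒░▒░▒▓
····█▓▓▒≈▓≈≈░
····░█▒░▓░░▓▒
·············
·············
·············

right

·············
·············
·············
····██≈░▒····
···▓▒≈▒▒░▓≈█·
···░░░▓░▓▒▒░░
···░▒▒@█≈▓░█▓
···█▒▒▒░▒░▒▓▒
···█▓▓▒≈▓≈≈░▓
···░█▒░▓░░▓▒▒
·············
·············
·············

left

·············
·············
·············
·····██≈░▒···
····▓▒≈▒▒░▓≈█
····░░░▓░▓▒▒░
····░▒@▒█≈▓░█
····█▒▒▒░▒░▒▓
····█▓▓▒≈▓≈≈░
····░█▒░▓░░▓▒
·············
·············
·············

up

·············
·············
·············
·············
····▓██≈░▒···
····▓▒≈▒▒░▓≈█
····░░@▓░▓▒▒░
····░▒▒▒█≈▓░█
····█▒▒▒░▒░▒▓
····█▓▓▒≈▓≈≈░
····░█▒░▓░░▓▒
·············
·············

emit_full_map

▓██≈░▒····
▓▒≈▒▒░▓≈█·
░░@▓░▓▒▒░░
░▒▒▒█≈▓░█▓
█▒▒▒░▒░▒▓▒
█▓▓▒≈▓≈≈░▓
░█▒░▓░░▓▒▒


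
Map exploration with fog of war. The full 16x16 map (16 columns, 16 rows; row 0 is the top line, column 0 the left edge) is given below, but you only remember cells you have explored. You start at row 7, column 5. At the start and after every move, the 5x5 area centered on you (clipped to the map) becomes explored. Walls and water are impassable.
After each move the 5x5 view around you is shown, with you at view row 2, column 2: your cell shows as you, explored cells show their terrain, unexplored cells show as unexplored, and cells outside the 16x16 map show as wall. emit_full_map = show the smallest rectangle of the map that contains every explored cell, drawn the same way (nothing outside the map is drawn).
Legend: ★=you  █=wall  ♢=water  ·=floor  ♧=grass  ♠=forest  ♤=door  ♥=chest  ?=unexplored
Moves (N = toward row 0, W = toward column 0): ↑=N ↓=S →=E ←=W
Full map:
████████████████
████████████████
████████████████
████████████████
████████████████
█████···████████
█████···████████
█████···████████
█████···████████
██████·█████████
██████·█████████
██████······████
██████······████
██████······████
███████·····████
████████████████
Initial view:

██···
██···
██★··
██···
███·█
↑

█████
██···
██★··
██···
██···

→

█████
█···█
█·★·█
█···█
█···█

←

█████
██···
██★··
██···
██···

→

█████
█···█
█·★·█
█···█
█···█

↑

█████
█████
█·★·█
█···█
█···█

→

█████
█████
··★██
···██
···██

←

█████
█████
█·★·█
█···█
█···█

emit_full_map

?██████
███████
██·★·██
██···██
██···██
██···█?
███·█??

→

█████
█████
··★██
···██
···██


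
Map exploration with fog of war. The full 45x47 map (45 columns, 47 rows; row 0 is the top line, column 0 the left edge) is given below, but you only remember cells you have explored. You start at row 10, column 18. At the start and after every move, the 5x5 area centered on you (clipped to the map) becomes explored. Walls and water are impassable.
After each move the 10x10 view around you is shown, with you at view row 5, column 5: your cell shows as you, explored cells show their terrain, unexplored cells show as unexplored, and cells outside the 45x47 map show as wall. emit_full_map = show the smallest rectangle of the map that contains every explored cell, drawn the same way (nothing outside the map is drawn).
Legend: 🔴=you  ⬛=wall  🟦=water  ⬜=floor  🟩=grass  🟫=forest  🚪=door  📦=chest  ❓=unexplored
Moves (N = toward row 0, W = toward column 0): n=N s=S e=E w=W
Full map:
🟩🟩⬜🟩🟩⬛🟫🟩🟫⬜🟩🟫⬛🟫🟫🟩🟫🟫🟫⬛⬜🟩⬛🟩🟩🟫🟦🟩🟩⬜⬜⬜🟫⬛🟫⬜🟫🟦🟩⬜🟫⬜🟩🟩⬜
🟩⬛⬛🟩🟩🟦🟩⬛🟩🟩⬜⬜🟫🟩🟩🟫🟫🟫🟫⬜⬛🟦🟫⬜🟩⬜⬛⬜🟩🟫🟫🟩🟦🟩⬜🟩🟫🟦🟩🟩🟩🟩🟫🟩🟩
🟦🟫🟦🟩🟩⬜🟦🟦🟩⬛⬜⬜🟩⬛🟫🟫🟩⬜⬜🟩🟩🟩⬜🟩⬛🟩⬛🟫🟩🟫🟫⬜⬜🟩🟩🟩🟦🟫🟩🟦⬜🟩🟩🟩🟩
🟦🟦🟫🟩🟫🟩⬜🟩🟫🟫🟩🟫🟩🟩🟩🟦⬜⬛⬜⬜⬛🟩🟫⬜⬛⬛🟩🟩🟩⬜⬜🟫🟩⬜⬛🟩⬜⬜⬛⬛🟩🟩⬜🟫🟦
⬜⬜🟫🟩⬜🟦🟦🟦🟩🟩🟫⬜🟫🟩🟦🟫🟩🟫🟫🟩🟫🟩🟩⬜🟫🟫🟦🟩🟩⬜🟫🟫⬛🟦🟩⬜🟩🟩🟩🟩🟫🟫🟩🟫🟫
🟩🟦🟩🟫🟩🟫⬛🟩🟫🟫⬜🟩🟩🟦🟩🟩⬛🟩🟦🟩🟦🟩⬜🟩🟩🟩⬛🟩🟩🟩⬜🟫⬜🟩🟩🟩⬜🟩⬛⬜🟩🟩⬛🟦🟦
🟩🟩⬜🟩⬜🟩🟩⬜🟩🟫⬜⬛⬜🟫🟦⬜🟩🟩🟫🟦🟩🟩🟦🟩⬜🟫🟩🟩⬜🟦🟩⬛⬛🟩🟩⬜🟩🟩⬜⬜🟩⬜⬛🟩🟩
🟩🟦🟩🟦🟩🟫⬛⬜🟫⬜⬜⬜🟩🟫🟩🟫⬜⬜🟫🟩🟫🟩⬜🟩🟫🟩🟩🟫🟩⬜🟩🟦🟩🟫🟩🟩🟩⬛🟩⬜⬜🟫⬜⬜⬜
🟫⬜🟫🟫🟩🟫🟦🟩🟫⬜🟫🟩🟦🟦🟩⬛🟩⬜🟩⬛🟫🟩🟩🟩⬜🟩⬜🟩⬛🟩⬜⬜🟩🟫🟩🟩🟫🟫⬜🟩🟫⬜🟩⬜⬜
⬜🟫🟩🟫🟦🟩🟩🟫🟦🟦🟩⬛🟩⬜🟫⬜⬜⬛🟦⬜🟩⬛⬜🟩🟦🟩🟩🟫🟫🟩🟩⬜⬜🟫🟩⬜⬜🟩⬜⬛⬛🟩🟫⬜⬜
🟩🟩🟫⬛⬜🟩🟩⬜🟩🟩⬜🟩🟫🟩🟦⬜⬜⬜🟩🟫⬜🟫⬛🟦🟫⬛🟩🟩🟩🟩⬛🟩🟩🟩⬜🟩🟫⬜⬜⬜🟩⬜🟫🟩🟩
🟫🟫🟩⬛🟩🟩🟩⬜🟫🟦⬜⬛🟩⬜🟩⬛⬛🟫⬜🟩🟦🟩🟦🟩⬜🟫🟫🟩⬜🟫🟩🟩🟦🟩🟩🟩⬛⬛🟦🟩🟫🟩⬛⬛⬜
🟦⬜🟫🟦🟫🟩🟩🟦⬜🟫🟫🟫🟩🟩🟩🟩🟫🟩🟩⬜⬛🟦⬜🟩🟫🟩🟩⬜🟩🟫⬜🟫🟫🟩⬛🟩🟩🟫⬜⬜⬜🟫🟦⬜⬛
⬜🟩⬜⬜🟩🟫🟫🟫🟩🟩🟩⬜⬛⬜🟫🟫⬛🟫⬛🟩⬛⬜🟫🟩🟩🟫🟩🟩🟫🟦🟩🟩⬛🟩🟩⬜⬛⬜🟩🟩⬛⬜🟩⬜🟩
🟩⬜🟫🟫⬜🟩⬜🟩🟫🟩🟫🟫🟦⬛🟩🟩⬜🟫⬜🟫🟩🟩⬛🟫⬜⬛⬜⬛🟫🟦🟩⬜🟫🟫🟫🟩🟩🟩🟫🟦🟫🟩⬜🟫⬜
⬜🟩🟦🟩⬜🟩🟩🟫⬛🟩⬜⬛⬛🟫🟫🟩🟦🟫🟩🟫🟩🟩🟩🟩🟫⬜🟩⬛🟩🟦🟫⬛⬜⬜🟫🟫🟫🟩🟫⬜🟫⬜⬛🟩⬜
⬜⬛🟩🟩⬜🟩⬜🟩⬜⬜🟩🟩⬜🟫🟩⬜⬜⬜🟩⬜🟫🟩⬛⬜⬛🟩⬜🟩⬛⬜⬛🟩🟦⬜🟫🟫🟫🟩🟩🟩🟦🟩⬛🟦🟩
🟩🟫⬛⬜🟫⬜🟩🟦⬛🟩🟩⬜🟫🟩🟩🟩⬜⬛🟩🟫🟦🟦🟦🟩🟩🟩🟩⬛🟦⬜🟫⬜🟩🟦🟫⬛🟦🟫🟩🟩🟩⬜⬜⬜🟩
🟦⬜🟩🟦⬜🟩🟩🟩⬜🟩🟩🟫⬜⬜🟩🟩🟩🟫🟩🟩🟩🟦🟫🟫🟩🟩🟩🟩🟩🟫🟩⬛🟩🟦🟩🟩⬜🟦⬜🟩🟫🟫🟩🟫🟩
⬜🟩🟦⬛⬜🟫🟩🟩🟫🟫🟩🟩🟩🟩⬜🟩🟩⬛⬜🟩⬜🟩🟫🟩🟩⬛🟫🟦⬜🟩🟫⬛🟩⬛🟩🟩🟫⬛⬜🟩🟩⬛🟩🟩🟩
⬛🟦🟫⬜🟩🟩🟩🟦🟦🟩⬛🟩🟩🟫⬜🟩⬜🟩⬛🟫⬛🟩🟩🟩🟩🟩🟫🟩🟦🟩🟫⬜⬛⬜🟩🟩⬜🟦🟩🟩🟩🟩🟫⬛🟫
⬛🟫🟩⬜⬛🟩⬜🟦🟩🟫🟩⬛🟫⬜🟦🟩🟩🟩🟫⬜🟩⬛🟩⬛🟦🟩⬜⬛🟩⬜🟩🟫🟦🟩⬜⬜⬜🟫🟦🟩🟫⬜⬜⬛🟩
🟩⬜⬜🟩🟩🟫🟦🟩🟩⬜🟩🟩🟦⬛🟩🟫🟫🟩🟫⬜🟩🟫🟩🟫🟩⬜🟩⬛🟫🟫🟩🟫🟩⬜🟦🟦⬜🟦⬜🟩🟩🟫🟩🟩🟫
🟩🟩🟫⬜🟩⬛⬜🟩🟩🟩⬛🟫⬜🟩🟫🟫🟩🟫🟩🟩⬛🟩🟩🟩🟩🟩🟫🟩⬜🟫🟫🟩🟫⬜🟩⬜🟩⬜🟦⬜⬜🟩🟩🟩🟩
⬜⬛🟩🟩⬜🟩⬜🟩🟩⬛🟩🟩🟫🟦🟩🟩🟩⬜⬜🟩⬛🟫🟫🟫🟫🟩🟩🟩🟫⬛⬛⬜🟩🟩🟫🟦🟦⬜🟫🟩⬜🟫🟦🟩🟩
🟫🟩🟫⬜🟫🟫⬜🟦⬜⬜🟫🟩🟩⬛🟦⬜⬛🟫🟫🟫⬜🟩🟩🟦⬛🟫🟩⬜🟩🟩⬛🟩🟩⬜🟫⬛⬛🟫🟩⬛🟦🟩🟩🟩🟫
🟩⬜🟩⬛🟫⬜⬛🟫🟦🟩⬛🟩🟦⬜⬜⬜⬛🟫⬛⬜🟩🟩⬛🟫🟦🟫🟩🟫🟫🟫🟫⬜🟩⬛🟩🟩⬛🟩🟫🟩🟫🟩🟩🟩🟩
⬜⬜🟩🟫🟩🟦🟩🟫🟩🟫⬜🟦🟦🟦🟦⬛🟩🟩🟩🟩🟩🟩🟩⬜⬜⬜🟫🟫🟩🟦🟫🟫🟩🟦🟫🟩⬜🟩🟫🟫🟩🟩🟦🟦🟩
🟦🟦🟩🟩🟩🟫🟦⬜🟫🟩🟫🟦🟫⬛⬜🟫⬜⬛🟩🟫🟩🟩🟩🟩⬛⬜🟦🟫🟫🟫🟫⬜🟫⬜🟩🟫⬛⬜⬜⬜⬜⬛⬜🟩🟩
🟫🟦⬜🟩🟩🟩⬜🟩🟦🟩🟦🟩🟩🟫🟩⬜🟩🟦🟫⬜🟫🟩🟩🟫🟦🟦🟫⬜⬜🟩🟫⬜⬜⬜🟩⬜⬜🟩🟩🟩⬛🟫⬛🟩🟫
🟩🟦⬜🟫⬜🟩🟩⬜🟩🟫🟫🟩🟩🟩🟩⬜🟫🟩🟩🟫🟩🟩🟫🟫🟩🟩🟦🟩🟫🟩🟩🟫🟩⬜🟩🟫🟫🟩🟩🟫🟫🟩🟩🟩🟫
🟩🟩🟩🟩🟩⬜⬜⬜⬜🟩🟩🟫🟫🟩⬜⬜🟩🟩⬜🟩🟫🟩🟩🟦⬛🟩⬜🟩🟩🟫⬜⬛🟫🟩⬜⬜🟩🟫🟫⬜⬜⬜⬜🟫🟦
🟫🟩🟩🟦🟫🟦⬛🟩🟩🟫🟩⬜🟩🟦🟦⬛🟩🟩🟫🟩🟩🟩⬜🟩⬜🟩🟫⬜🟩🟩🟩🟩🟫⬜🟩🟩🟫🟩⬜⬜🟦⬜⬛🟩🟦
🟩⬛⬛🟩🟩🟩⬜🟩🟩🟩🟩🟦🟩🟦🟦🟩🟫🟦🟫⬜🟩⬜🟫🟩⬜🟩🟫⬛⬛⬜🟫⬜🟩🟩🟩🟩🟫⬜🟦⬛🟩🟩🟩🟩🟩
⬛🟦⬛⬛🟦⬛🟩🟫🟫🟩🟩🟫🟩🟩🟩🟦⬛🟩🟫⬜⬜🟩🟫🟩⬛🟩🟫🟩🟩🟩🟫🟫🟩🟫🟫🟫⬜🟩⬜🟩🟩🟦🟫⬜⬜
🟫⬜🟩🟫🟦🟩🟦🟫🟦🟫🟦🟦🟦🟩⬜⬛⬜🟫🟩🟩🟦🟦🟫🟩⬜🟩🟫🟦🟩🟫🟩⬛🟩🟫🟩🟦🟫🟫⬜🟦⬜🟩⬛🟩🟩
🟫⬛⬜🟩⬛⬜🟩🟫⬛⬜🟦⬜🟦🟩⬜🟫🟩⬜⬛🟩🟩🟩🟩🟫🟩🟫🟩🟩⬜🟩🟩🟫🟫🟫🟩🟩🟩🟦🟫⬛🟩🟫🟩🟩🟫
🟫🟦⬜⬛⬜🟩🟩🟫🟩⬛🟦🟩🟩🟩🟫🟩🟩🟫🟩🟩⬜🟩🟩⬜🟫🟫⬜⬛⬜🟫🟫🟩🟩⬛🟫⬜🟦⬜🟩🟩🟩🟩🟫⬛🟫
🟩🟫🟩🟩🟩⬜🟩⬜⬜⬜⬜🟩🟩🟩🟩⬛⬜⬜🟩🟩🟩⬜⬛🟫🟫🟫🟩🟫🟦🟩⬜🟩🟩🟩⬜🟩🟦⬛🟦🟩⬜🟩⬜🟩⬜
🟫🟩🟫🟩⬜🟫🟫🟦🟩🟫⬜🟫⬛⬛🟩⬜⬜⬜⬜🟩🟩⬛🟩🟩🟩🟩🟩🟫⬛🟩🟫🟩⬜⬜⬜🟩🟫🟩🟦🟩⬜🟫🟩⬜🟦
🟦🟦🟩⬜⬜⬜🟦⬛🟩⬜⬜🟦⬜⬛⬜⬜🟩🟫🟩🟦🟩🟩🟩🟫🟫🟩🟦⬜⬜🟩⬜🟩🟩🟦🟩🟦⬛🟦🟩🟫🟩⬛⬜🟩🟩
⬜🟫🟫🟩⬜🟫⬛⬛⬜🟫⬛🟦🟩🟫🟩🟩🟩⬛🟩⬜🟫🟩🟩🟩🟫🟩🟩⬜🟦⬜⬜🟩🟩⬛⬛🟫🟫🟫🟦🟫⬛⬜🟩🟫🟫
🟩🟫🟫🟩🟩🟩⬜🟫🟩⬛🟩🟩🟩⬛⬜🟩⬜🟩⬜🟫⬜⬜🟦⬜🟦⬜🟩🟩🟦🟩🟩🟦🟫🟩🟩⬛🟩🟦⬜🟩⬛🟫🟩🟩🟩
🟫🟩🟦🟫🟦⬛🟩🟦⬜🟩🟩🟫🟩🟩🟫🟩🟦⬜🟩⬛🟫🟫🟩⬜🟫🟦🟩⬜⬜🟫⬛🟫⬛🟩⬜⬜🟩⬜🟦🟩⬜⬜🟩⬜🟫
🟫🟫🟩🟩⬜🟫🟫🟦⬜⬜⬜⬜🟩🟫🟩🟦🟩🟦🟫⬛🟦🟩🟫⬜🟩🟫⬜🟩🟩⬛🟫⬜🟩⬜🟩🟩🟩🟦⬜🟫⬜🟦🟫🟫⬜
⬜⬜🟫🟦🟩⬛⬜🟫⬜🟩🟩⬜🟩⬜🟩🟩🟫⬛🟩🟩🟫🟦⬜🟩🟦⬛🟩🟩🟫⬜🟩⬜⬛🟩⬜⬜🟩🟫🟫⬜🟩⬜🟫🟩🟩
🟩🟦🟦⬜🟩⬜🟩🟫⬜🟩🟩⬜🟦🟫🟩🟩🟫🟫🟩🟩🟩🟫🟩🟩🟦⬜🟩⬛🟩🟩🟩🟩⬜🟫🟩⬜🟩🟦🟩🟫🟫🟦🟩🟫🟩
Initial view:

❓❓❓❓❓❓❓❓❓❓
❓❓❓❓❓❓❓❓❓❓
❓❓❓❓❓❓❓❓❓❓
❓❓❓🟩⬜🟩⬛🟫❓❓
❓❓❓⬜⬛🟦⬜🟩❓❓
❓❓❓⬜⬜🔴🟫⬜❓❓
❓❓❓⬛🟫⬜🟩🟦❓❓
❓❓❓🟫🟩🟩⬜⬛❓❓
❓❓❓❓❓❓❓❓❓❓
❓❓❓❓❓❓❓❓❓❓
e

❓❓❓❓❓❓❓❓❓❓
❓❓❓❓❓❓❓❓❓❓
❓❓❓❓❓❓❓❓❓❓
❓❓🟩⬜🟩⬛🟫🟩❓❓
❓❓⬜⬛🟦⬜🟩⬛❓❓
❓❓⬜⬜🟩🔴⬜🟫❓❓
❓❓⬛🟫⬜🟩🟦🟩❓❓
❓❓🟫🟩🟩⬜⬛🟦❓❓
❓❓❓❓❓❓❓❓❓❓
❓❓❓❓❓❓❓❓❓❓

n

❓❓❓❓❓❓❓❓❓❓
❓❓❓❓❓❓❓❓❓❓
❓❓❓❓❓❓❓❓❓❓
❓❓❓⬜🟫🟩🟫🟩❓❓
❓❓🟩⬜🟩⬛🟫🟩❓❓
❓❓⬜⬛🟦🔴🟩⬛❓❓
❓❓⬜⬜🟩🟫⬜🟫❓❓
❓❓⬛🟫⬜🟩🟦🟩❓❓
❓❓🟫🟩🟩⬜⬛🟦❓❓
❓❓❓❓❓❓❓❓❓❓

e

❓❓❓❓❓❓❓❓❓❓
❓❓❓❓❓❓❓❓❓❓
❓❓❓❓❓❓❓❓❓❓
❓❓⬜🟫🟩🟫🟩⬜❓❓
❓🟩⬜🟩⬛🟫🟩🟩❓❓
❓⬜⬛🟦⬜🔴⬛⬜❓❓
❓⬜⬜🟩🟫⬜🟫⬛❓❓
❓⬛🟫⬜🟩🟦🟩🟦❓❓
❓🟫🟩🟩⬜⬛🟦❓❓❓
❓❓❓❓❓❓❓❓❓❓

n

❓❓❓❓❓❓❓❓❓❓
❓❓❓❓❓❓❓❓❓❓
❓❓❓❓❓❓❓❓❓❓
❓❓❓🟫🟦🟩🟩🟦❓❓
❓❓⬜🟫🟩🟫🟩⬜❓❓
❓🟩⬜🟩⬛🔴🟩🟩❓❓
❓⬜⬛🟦⬜🟩⬛⬜❓❓
❓⬜⬜🟩🟫⬜🟫⬛❓❓
❓⬛🟫⬜🟩🟦🟩🟦❓❓
❓🟫🟩🟩⬜⬛🟦❓❓❓

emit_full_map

❓❓🟫🟦🟩🟩🟦
❓⬜🟫🟩🟫🟩⬜
🟩⬜🟩⬛🔴🟩🟩
⬜⬛🟦⬜🟩⬛⬜
⬜⬜🟩🟫⬜🟫⬛
⬛🟫⬜🟩🟦🟩🟦
🟫🟩🟩⬜⬛🟦❓

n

❓❓❓❓❓❓❓❓❓❓
❓❓❓❓❓❓❓❓❓❓
❓❓❓❓❓❓❓❓❓❓
❓❓❓🟦🟩🟦🟩⬜❓❓
❓❓❓🟫🟦🟩🟩🟦❓❓
❓❓⬜🟫🟩🔴🟩⬜❓❓
❓🟩⬜🟩⬛🟫🟩🟩❓❓
❓⬜⬛🟦⬜🟩⬛⬜❓❓
❓⬜⬜🟩🟫⬜🟫⬛❓❓
❓⬛🟫⬜🟩🟦🟩🟦❓❓

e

❓❓❓❓❓❓❓❓❓❓
❓❓❓❓❓❓❓❓❓❓
❓❓❓❓❓❓❓❓❓❓
❓❓🟦🟩🟦🟩⬜🟩❓❓
❓❓🟫🟦🟩🟩🟦🟩❓❓
❓⬜🟫🟩🟫🔴⬜🟩❓❓
🟩⬜🟩⬛🟫🟩🟩🟩❓❓
⬜⬛🟦⬜🟩⬛⬜🟩❓❓
⬜⬜🟩🟫⬜🟫⬛❓❓❓
⬛🟫⬜🟩🟦🟩🟦❓❓❓

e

❓❓❓❓❓❓❓❓❓❓
❓❓❓❓❓❓❓❓❓❓
❓❓❓❓❓❓❓❓❓❓
❓🟦🟩🟦🟩⬜🟩🟩❓❓
❓🟫🟦🟩🟩🟦🟩⬜❓❓
⬜🟫🟩🟫🟩🔴🟩🟫❓❓
⬜🟩⬛🟫🟩🟩🟩⬜❓❓
⬛🟦⬜🟩⬛⬜🟩🟦❓❓
⬜🟩🟫⬜🟫⬛❓❓❓❓
🟫⬜🟩🟦🟩🟦❓❓❓❓

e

❓❓❓❓❓❓❓❓❓❓
❓❓❓❓❓❓❓❓❓❓
❓❓❓❓❓❓❓❓❓❓
🟦🟩🟦🟩⬜🟩🟩🟩❓❓
🟫🟦🟩🟩🟦🟩⬜🟫❓❓
🟫🟩🟫🟩⬜🔴🟫🟩❓❓
🟩⬛🟫🟩🟩🟩⬜🟩❓❓
🟦⬜🟩⬛⬜🟩🟦🟩❓❓
🟩🟫⬜🟫⬛❓❓❓❓❓
⬜🟩🟦🟩🟦❓❓❓❓❓

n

❓❓❓❓❓❓❓❓❓❓
❓❓❓❓❓❓❓❓❓❓
❓❓❓❓❓❓❓❓❓❓
❓❓❓🟩🟩⬜🟫🟫❓❓
🟦🟩🟦🟩⬜🟩🟩🟩❓❓
🟫🟦🟩🟩🟦🔴⬜🟫❓❓
🟫🟩🟫🟩⬜🟩🟫🟩❓❓
🟩⬛🟫🟩🟩🟩⬜🟩❓❓
🟦⬜🟩⬛⬜🟩🟦🟩❓❓
🟩🟫⬜🟫⬛❓❓❓❓❓

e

❓❓❓❓❓❓❓❓❓❓
❓❓❓❓❓❓❓❓❓❓
❓❓❓❓❓❓❓❓❓❓
❓❓🟩🟩⬜🟫🟫🟦❓❓
🟩🟦🟩⬜🟩🟩🟩⬛❓❓
🟦🟩🟩🟦🟩🔴🟫🟩❓❓
🟩🟫🟩⬜🟩🟫🟩🟩❓❓
⬛🟫🟩🟩🟩⬜🟩⬜❓❓
⬜🟩⬛⬜🟩🟦🟩❓❓❓
🟫⬜🟫⬛❓❓❓❓❓❓

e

❓❓❓❓❓❓❓❓❓❓
❓❓❓❓❓❓❓❓❓❓
❓❓❓❓❓❓❓❓❓❓
❓🟩🟩⬜🟫🟫🟦🟩❓❓
🟦🟩⬜🟩🟩🟩⬛🟩❓❓
🟩🟩🟦🟩⬜🔴🟩🟩❓❓
🟫🟩⬜🟩🟫🟩🟩🟫❓❓
🟫🟩🟩🟩⬜🟩⬜🟩❓❓
🟩⬛⬜🟩🟦🟩❓❓❓❓
⬜🟫⬛❓❓❓❓❓❓❓

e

❓❓❓❓❓❓❓❓❓❓
❓❓❓❓❓❓❓❓❓❓
❓❓❓❓❓❓❓❓❓❓
🟩🟩⬜🟫🟫🟦🟩🟩❓❓
🟩⬜🟩🟩🟩⬛🟩🟩❓❓
🟩🟦🟩⬜🟫🔴🟩⬜❓❓
🟩⬜🟩🟫🟩🟩🟫🟩❓❓
🟩🟩🟩⬜🟩⬜🟩⬛❓❓
⬛⬜🟩🟦🟩❓❓❓❓❓
🟫⬛❓❓❓❓❓❓❓❓

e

❓❓❓❓❓❓❓❓❓❓
❓❓❓❓❓❓❓❓❓❓
❓❓❓❓❓❓❓❓❓❓
🟩⬜🟫🟫🟦🟩🟩⬜❓❓
⬜🟩🟩🟩⬛🟩🟩🟩❓❓
🟦🟩⬜🟫🟩🔴⬜🟦❓❓
⬜🟩🟫🟩🟩🟫🟩⬜❓❓
🟩🟩⬜🟩⬜🟩⬛🟩❓❓
⬜🟩🟦🟩❓❓❓❓❓❓
⬛❓❓❓❓❓❓❓❓❓

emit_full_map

❓❓❓❓❓🟩🟩⬜🟫🟫🟦🟩🟩⬜
❓❓🟦🟩🟦🟩⬜🟩🟩🟩⬛🟩🟩🟩
❓❓🟫🟦🟩🟩🟦🟩⬜🟫🟩🔴⬜🟦
❓⬜🟫🟩🟫🟩⬜🟩🟫🟩🟩🟫🟩⬜
🟩⬜🟩⬛🟫🟩🟩🟩⬜🟩⬜🟩⬛🟩
⬜⬛🟦⬜🟩⬛⬜🟩🟦🟩❓❓❓❓
⬜⬜🟩🟫⬜🟫⬛❓❓❓❓❓❓❓
⬛🟫⬜🟩🟦🟩🟦❓❓❓❓❓❓❓
🟫🟩🟩⬜⬛🟦❓❓❓❓❓❓❓❓

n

❓❓❓❓❓❓❓❓❓❓
❓❓❓❓❓❓❓❓❓❓
❓❓❓❓❓❓❓❓❓❓
❓❓❓⬛🟩🟩🟩⬜❓❓
🟩⬜🟫🟫🟦🟩🟩⬜❓❓
⬜🟩🟩🟩⬛🔴🟩🟩❓❓
🟦🟩⬜🟫🟩🟩⬜🟦❓❓
⬜🟩🟫🟩🟩🟫🟩⬜❓❓
🟩🟩⬜🟩⬜🟩⬛🟩❓❓
⬜🟩🟦🟩❓❓❓❓❓❓

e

❓❓❓❓❓❓❓❓❓❓
❓❓❓❓❓❓❓❓❓❓
❓❓❓❓❓❓❓❓❓❓
❓❓⬛🟩🟩🟩⬜⬜❓❓
⬜🟫🟫🟦🟩🟩⬜🟫❓❓
🟩🟩🟩⬛🟩🔴🟩⬜❓❓
🟩⬜🟫🟩🟩⬜🟦🟩❓❓
🟩🟫🟩🟩🟫🟩⬜🟩❓❓
🟩⬜🟩⬜🟩⬛🟩❓❓❓
🟩🟦🟩❓❓❓❓❓❓❓

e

❓❓❓❓❓❓❓❓❓❓
❓❓❓❓❓❓❓❓❓❓
❓❓❓❓❓❓❓❓❓❓
❓⬛🟩🟩🟩⬜⬜🟫❓❓
🟫🟫🟦🟩🟩⬜🟫🟫❓❓
🟩🟩⬛🟩🟩🔴⬜🟫❓❓
⬜🟫🟩🟩⬜🟦🟩⬛❓❓
🟫🟩🟩🟫🟩⬜🟩🟦❓❓
⬜🟩⬜🟩⬛🟩❓❓❓❓
🟦🟩❓❓❓❓❓❓❓❓

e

❓❓❓❓❓❓❓❓❓❓
❓❓❓❓❓❓❓❓❓❓
❓❓❓❓❓❓❓❓❓❓
⬛🟩🟩🟩⬜⬜🟫🟩❓❓
🟫🟦🟩🟩⬜🟫🟫⬛❓❓
🟩⬛🟩🟩🟩🔴🟫⬜❓❓
🟫🟩🟩⬜🟦🟩⬛⬛❓❓
🟩🟩🟫🟩⬜🟩🟦🟩❓❓
🟩⬜🟩⬛🟩❓❓❓❓❓
🟩❓❓❓❓❓❓❓❓❓

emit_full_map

❓❓❓❓❓❓❓❓❓⬛🟩🟩🟩⬜⬜🟫🟩
❓❓❓❓❓🟩🟩⬜🟫🟫🟦🟩🟩⬜🟫🟫⬛
❓❓🟦🟩🟦🟩⬜🟩🟩🟩⬛🟩🟩🟩🔴🟫⬜
❓❓🟫🟦🟩🟩🟦🟩⬜🟫🟩🟩⬜🟦🟩⬛⬛
❓⬜🟫🟩🟫🟩⬜🟩🟫🟩🟩🟫🟩⬜🟩🟦🟩
🟩⬜🟩⬛🟫🟩🟩🟩⬜🟩⬜🟩⬛🟩❓❓❓
⬜⬛🟦⬜🟩⬛⬜🟩🟦🟩❓❓❓❓❓❓❓
⬜⬜🟩🟫⬜🟫⬛❓❓❓❓❓❓❓❓❓❓
⬛🟫⬜🟩🟦🟩🟦❓❓❓❓❓❓❓❓❓❓
🟫🟩🟩⬜⬛🟦❓❓❓❓❓❓❓❓❓❓❓

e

❓❓❓❓❓❓❓❓❓❓
❓❓❓❓❓❓❓❓❓❓
❓❓❓❓❓❓❓❓❓❓
🟩🟩🟩⬜⬜🟫🟩⬜❓❓
🟦🟩🟩⬜🟫🟫⬛🟦❓❓
⬛🟩🟩🟩⬜🔴⬜🟩❓❓
🟩🟩⬜🟦🟩⬛⬛🟩❓❓
🟩🟫🟩⬜🟩🟦🟩🟫❓❓
⬜🟩⬛🟩❓❓❓❓❓❓
❓❓❓❓❓❓❓❓❓❓

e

❓❓❓❓❓❓❓❓❓❓
❓❓❓❓❓❓❓❓❓❓
❓❓❓❓❓❓❓❓❓❓
🟩🟩⬜⬜🟫🟩⬜⬛❓❓
🟩🟩⬜🟫🟫⬛🟦🟩❓❓
🟩🟩🟩⬜🟫🔴🟩🟩❓❓
🟩⬜🟦🟩⬛⬛🟩🟩❓❓
🟫🟩⬜🟩🟦🟩🟫🟩❓❓
🟩⬛🟩❓❓❓❓❓❓❓
❓❓❓❓❓❓❓❓❓❓

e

❓❓❓❓❓❓❓❓❓❓
❓❓❓❓❓❓❓❓❓❓
❓❓❓❓❓❓❓❓❓❓
🟩⬜⬜🟫🟩⬜⬛🟩❓❓
🟩⬜🟫🟫⬛🟦🟩⬜❓❓
🟩🟩⬜🟫⬜🔴🟩🟩❓❓
⬜🟦🟩⬛⬛🟩🟩⬜❓❓
🟩⬜🟩🟦🟩🟫🟩🟩❓❓
⬛🟩❓❓❓❓❓❓❓❓
❓❓❓❓❓❓❓❓❓❓

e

❓❓❓❓❓❓❓❓❓❓
❓❓❓❓❓❓❓❓❓❓
❓❓❓❓❓❓❓❓❓❓
⬜⬜🟫🟩⬜⬛🟩⬜❓❓
⬜🟫🟫⬛🟦🟩⬜🟩❓❓
🟩⬜🟫⬜🟩🔴🟩⬜❓❓
🟦🟩⬛⬛🟩🟩⬜🟩❓❓
⬜🟩🟦🟩🟫🟩🟩🟩❓❓
🟩❓❓❓❓❓❓❓❓❓
❓❓❓❓❓❓❓❓❓❓

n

⬛⬛⬛⬛⬛⬛⬛⬛⬛⬛
❓❓❓❓❓❓❓❓❓❓
❓❓❓❓❓❓❓❓❓❓
❓❓❓⬜🟩🟩🟩🟦❓❓
⬜⬜🟫🟩⬜⬛🟩⬜❓❓
⬜🟫🟫⬛🟦🔴⬜🟩❓❓
🟩⬜🟫⬜🟩🟩🟩⬜❓❓
🟦🟩⬛⬛🟩🟩⬜🟩❓❓
⬜🟩🟦🟩🟫🟩🟩🟩❓❓
🟩❓❓❓❓❓❓❓❓❓

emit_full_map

❓❓❓❓❓❓❓❓❓❓❓❓❓❓❓❓⬜🟩🟩🟩🟦
❓❓❓❓❓❓❓❓❓⬛🟩🟩🟩⬜⬜🟫🟩⬜⬛🟩⬜
❓❓❓❓❓🟩🟩⬜🟫🟫🟦🟩🟩⬜🟫🟫⬛🟦🔴⬜🟩
❓❓🟦🟩🟦🟩⬜🟩🟩🟩⬛🟩🟩🟩⬜🟫⬜🟩🟩🟩⬜
❓❓🟫🟦🟩🟩🟦🟩⬜🟫🟩🟩⬜🟦🟩⬛⬛🟩🟩⬜🟩
❓⬜🟫🟩🟫🟩⬜🟩🟫🟩🟩🟫🟩⬜🟩🟦🟩🟫🟩🟩🟩
🟩⬜🟩⬛🟫🟩🟩🟩⬜🟩⬜🟩⬛🟩❓❓❓❓❓❓❓
⬜⬛🟦⬜🟩⬛⬜🟩🟦🟩❓❓❓❓❓❓❓❓❓❓❓
⬜⬜🟩🟫⬜🟫⬛❓❓❓❓❓❓❓❓❓❓❓❓❓❓
⬛🟫⬜🟩🟦🟩🟦❓❓❓❓❓❓❓❓❓❓❓❓❓❓
🟫🟩🟩⬜⬛🟦❓❓❓❓❓❓❓❓❓❓❓❓❓❓❓

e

⬛⬛⬛⬛⬛⬛⬛⬛⬛⬛
❓❓❓❓❓❓❓❓❓❓
❓❓❓❓❓❓❓❓❓❓
❓❓⬜🟩🟩🟩🟦🟫❓❓
⬜🟫🟩⬜⬛🟩⬜⬜❓❓
🟫🟫⬛🟦🟩🔴🟩🟩❓❓
⬜🟫⬜🟩🟩🟩⬜🟩❓❓
🟩⬛⬛🟩🟩⬜🟩🟩❓❓
🟩🟦🟩🟫🟩🟩🟩❓❓❓
❓❓❓❓❓❓❓❓❓❓

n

⬛⬛⬛⬛⬛⬛⬛⬛⬛⬛
⬛⬛⬛⬛⬛⬛⬛⬛⬛⬛
❓❓❓❓❓❓❓❓❓❓
❓❓❓🟩⬜🟩🟫🟦❓❓
❓❓⬜🟩🟩🟩🟦🟫❓❓
⬜🟫🟩⬜⬛🔴⬜⬜❓❓
🟫🟫⬛🟦🟩⬜🟩🟩❓❓
⬜🟫⬜🟩🟩🟩⬜🟩❓❓
🟩⬛⬛🟩🟩⬜🟩🟩❓❓
🟩🟦🟩🟫🟩🟩🟩❓❓❓

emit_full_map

❓❓❓❓❓❓❓❓❓❓❓❓❓❓❓❓❓🟩⬜🟩🟫🟦
❓❓❓❓❓❓❓❓❓❓❓❓❓❓❓❓⬜🟩🟩🟩🟦🟫
❓❓❓❓❓❓❓❓❓⬛🟩🟩🟩⬜⬜🟫🟩⬜⬛🔴⬜⬜
❓❓❓❓❓🟩🟩⬜🟫🟫🟦🟩🟩⬜🟫🟫⬛🟦🟩⬜🟩🟩
❓❓🟦🟩🟦🟩⬜🟩🟩🟩⬛🟩🟩🟩⬜🟫⬜🟩🟩🟩⬜🟩
❓❓🟫🟦🟩🟩🟦🟩⬜🟫🟩🟩⬜🟦🟩⬛⬛🟩🟩⬜🟩🟩
❓⬜🟫🟩🟫🟩⬜🟩🟫🟩🟩🟫🟩⬜🟩🟦🟩🟫🟩🟩🟩❓
🟩⬜🟩⬛🟫🟩🟩🟩⬜🟩⬜🟩⬛🟩❓❓❓❓❓❓❓❓
⬜⬛🟦⬜🟩⬛⬜🟩🟦🟩❓❓❓❓❓❓❓❓❓❓❓❓
⬜⬜🟩🟫⬜🟫⬛❓❓❓❓❓❓❓❓❓❓❓❓❓❓❓
⬛🟫⬜🟩🟦🟩🟦❓❓❓❓❓❓❓❓❓❓❓❓❓❓❓
🟫🟩🟩⬜⬛🟦❓❓❓❓❓❓❓❓❓❓❓❓❓❓❓❓
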